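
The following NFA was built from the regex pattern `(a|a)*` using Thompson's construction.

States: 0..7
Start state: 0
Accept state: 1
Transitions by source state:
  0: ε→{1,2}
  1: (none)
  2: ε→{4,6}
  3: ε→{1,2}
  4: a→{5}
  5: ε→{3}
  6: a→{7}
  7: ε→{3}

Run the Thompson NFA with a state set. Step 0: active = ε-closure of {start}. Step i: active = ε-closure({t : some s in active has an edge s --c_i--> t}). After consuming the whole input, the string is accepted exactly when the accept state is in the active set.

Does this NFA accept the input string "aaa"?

Answer: ACCEPT

Steps:
initial (ε-close {0}): {0,1,2,4,6}
'a' @ 1: {1,2,3,4,5,6,7}  (accept∈set)
'a' @ 2: {1,2,3,4,5,6,7}  (accept∈set)
'a' @ 3: {1,2,3,4,5,6,7}  (accept∈set)
final: {1,2,3,4,5,6,7}; accept 1 in set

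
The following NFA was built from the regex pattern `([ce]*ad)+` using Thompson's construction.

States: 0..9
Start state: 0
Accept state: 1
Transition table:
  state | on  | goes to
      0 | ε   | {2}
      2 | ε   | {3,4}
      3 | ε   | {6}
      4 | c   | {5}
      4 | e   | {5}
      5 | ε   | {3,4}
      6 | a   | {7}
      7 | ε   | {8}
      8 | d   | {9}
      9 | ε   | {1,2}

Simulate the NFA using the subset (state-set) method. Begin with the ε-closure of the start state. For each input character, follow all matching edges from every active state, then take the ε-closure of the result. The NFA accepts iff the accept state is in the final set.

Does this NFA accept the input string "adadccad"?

start: ε-closure({0}) = {0,2,3,4,6}
'a' @ 1: {7,8}
'd' @ 2: {1,2,3,4,6,9}  ✓accept
'a' @ 3: {7,8}
'd' @ 4: {1,2,3,4,6,9}  ✓accept
'c' @ 5: {3,4,5,6}
'c' @ 6: {3,4,5,6}
'a' @ 7: {7,8}
'd' @ 8: {1,2,3,4,6,9}  ✓accept
final: {1,2,3,4,6,9}; accept 1 in set

Answer: ACCEPT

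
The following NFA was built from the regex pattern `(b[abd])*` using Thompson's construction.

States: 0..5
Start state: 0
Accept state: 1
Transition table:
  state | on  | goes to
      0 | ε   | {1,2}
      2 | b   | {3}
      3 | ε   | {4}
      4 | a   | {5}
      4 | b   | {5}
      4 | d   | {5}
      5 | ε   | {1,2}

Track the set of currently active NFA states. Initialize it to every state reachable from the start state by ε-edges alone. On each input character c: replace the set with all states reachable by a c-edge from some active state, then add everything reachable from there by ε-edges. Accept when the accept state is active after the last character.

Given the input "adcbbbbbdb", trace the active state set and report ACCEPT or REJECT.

Answer: REJECT

Trace:
initial (ε-close {0}): {0,1,2}
'a' @ 1: {}  — dead — no transitions
rest 'dcbbbbbdb' ignored (set empty)
after full input: {}  (accept=1 not in)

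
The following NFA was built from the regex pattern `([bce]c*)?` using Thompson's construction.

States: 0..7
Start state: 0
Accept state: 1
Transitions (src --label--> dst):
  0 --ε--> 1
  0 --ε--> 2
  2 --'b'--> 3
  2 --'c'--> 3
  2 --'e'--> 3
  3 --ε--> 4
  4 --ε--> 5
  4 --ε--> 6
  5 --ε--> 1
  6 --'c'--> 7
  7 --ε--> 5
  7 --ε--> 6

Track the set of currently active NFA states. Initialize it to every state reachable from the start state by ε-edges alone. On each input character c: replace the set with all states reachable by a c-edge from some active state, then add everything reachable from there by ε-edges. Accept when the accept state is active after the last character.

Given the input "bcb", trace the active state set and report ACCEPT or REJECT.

Answer: REJECT

Steps:
S₀ = ε-closure({0}) = {0,1,2}
'b' @ 1: {1,3,4,5,6}  ✓accept
'c' @ 2: {1,5,6,7}  ✓accept
'b' @ 3: {}  — dead — no transitions
after full input: {}  (accept=1 not in)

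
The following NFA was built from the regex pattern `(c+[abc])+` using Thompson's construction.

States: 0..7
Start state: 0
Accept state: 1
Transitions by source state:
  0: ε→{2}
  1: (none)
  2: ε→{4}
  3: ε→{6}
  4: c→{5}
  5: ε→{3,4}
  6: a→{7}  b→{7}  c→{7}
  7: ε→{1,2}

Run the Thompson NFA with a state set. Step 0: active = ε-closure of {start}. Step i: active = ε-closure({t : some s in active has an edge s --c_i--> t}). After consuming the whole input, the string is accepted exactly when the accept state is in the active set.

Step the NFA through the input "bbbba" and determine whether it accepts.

initial (ε-close {0}): {0,2,4}
'b' @ 1: {}  — no active states
rest 'bbba' ignored (set empty)
end set {} — state 1 not in

Answer: REJECT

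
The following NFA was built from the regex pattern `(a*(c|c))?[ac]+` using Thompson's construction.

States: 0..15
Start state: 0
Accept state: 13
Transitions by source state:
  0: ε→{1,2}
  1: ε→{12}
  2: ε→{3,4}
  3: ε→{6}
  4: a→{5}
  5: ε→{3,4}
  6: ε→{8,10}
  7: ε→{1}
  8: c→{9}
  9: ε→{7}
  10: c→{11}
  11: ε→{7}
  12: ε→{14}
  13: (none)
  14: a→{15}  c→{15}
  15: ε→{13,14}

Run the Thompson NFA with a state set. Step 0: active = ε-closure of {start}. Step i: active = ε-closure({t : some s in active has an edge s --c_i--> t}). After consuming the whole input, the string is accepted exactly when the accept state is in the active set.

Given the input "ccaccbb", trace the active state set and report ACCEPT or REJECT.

start: ε-closure({0}) = {0,1,2,3,4,6,8,10,12,14}
'c' @ 1: {1,7,9,11,12,13,14,15}  [accepting]
'c' @ 2: {13,14,15}  [accepting]
'a' @ 3: {13,14,15}  [accepting]
'c' @ 4: {13,14,15}  [accepting]
'c' @ 5: {13,14,15}  [accepting]
'b' @ 6: {}  — dead — no transitions
rest 'b' ignored (set empty)
after full input: {}  (accept=13 not in)

Answer: REJECT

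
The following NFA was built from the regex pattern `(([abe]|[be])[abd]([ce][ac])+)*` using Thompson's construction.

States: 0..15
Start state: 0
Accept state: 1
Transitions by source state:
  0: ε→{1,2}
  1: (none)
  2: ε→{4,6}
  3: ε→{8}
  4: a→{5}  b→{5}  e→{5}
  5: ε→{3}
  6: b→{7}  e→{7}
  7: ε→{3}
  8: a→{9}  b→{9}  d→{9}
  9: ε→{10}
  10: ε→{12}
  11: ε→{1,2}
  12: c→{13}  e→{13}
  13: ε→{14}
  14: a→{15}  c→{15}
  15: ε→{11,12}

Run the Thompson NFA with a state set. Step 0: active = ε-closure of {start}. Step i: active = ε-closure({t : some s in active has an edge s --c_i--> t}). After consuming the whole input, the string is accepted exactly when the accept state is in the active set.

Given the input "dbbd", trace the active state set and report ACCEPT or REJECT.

start: ε-closure({0}) = {0,1,2,4,6}
'd' @ 1: {}  — dead — no transitions
rest 'bbd' ignored (set empty)
final: {}; accept 1 not in set

Answer: REJECT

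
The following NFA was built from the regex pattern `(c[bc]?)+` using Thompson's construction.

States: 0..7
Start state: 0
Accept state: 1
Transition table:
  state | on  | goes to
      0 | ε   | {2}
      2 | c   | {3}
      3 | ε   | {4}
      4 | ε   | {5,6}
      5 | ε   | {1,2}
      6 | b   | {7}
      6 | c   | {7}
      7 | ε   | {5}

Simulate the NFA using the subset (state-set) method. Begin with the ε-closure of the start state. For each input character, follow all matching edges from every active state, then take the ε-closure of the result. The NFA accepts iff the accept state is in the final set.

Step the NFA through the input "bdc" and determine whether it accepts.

S₀ = ε-closure({0}) = {0,2}
'b' @ 1: {}  — no active states
rest 'dc' ignored (set empty)
end set {} — state 1 not in

Answer: REJECT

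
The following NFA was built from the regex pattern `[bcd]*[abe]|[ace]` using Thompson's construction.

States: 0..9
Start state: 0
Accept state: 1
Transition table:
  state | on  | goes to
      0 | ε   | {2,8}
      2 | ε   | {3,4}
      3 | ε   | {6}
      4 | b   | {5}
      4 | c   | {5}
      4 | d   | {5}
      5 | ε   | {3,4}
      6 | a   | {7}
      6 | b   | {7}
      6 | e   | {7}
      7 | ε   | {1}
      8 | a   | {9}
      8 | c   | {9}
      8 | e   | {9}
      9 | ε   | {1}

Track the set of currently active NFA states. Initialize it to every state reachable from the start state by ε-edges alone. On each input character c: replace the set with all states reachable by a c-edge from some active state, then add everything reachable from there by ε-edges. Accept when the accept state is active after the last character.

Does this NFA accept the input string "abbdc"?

Answer: REJECT

Derivation:
start: ε-closure({0}) = {0,2,3,4,6,8}
'a' @ 1: {1,7,9}  [accepting]
'b' @ 2: {}  — no active states
rest 'bdc' ignored (set empty)
end set {} — state 1 not in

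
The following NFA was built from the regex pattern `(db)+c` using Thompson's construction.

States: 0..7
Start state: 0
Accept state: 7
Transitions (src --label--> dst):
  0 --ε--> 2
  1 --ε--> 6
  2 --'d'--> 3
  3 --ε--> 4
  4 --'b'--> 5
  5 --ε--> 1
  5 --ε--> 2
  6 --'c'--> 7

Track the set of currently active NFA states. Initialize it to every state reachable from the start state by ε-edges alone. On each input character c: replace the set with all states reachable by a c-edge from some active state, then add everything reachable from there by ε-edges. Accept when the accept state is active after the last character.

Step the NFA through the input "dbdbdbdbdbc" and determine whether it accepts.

start: ε-closure({0}) = {0,2}
'd' @ 1: {3,4}
'b' @ 2: {1,2,5,6}
'd' @ 3: {3,4}
'b' @ 4: {1,2,5,6}
'd' @ 5: {3,4}
'b' @ 6: {1,2,5,6}
'd' @ 7: {3,4}
'b' @ 8: {1,2,5,6}
'd' @ 9: {3,4}
'b' @ 10: {1,2,5,6}
'c' @ 11: {7}  ✓accept
end set {7} — state 7 in

Answer: ACCEPT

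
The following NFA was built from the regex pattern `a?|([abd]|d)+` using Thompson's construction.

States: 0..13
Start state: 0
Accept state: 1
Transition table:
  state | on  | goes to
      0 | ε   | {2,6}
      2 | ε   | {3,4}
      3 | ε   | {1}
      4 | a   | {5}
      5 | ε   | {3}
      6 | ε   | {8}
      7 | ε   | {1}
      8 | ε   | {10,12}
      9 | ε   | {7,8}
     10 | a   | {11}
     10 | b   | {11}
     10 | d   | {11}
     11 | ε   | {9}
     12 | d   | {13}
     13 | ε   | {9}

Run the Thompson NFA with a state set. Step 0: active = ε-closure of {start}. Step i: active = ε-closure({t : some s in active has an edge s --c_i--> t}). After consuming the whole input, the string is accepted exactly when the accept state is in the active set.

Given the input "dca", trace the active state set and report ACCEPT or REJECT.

S₀ = ε-closure({0}) = {0,1,2,3,4,6,8,10,12}
'd' @ 1: {1,7,8,9,10,11,12,13}  (accept∈set)
'c' @ 2: {}  — dead — no transitions
rest 'a' ignored (set empty)
final: {}; accept 1 not in set

Answer: REJECT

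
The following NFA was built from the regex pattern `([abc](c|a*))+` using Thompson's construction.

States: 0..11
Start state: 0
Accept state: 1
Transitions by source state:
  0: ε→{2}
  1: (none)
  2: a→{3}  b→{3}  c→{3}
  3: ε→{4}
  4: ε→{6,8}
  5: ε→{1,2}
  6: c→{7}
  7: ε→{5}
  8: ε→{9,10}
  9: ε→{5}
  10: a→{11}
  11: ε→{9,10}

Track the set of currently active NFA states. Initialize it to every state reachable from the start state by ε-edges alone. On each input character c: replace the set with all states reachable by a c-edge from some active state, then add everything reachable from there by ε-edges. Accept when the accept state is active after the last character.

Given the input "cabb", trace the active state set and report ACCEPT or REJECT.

Answer: ACCEPT

Trace:
start: ε-closure({0}) = {0,2}
'c' @ 1: {1,2,3,4,5,6,8,9,10}  ✓accept
'a' @ 2: {1,2,3,4,5,6,8,9,10,11}  ✓accept
'b' @ 3: {1,2,3,4,5,6,8,9,10}  ✓accept
'b' @ 4: {1,2,3,4,5,6,8,9,10}  ✓accept
final: {1,2,3,4,5,6,8,9,10}; accept 1 in set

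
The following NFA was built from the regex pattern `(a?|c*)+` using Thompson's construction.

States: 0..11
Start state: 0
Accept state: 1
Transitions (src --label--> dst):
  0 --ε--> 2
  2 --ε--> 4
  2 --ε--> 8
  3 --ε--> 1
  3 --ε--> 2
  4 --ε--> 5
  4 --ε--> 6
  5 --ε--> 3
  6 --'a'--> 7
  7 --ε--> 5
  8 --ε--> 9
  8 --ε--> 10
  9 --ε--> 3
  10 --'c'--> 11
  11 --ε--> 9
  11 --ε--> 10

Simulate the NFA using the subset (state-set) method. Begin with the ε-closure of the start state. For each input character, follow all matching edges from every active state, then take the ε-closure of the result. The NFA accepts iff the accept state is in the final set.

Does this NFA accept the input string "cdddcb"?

start: ε-closure({0}) = {0,1,2,3,4,5,6,8,9,10}
'c' @ 1: {1,2,3,4,5,6,8,9,10,11}  ✓accept
'd' @ 2: {}  — no active states
rest 'ddcb' ignored (set empty)
after full input: {}  (accept=1 not in)

Answer: REJECT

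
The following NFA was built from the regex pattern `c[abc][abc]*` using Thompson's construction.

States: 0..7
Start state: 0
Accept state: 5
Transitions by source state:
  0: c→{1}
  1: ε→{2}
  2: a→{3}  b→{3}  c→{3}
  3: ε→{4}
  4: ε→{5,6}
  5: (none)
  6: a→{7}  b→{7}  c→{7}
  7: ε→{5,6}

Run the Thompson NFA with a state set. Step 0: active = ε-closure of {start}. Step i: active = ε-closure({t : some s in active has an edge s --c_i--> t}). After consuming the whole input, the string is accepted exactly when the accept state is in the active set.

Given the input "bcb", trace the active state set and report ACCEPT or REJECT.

Answer: REJECT

Derivation:
initial (ε-close {0}): {0}
'b' @ 1: {}  — dead — no transitions
rest 'cb' ignored (set empty)
final: {}; accept 5 not in set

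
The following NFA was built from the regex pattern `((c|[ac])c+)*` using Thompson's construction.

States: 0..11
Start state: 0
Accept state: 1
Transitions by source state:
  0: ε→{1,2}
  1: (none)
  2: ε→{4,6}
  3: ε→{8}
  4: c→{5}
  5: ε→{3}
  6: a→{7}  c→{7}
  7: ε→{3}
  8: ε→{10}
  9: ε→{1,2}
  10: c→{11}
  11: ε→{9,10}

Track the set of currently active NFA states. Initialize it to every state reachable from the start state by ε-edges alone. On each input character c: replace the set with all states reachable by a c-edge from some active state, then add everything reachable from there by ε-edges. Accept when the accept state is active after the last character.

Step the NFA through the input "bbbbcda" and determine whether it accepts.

Answer: REJECT

Steps:
start: ε-closure({0}) = {0,1,2,4,6}
'b' @ 1: {}  — no active states
rest 'bbbcda' ignored (set empty)
final: {}; accept 1 not in set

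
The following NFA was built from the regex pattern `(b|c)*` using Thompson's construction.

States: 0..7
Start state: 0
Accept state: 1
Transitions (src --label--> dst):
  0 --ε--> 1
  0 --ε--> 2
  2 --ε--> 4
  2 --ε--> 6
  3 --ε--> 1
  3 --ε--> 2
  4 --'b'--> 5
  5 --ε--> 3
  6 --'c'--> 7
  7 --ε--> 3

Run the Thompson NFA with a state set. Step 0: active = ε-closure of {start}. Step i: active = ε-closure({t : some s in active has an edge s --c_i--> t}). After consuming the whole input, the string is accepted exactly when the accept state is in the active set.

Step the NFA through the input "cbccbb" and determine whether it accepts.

initial (ε-close {0}): {0,1,2,4,6}
'c' @ 1: {1,2,3,4,6,7}  (accept∈set)
'b' @ 2: {1,2,3,4,5,6}  (accept∈set)
'c' @ 3: {1,2,3,4,6,7}  (accept∈set)
'c' @ 4: {1,2,3,4,6,7}  (accept∈set)
'b' @ 5: {1,2,3,4,5,6}  (accept∈set)
'b' @ 6: {1,2,3,4,5,6}  (accept∈set)
after full input: {1,2,3,4,5,6}  (accept=1 in)

Answer: ACCEPT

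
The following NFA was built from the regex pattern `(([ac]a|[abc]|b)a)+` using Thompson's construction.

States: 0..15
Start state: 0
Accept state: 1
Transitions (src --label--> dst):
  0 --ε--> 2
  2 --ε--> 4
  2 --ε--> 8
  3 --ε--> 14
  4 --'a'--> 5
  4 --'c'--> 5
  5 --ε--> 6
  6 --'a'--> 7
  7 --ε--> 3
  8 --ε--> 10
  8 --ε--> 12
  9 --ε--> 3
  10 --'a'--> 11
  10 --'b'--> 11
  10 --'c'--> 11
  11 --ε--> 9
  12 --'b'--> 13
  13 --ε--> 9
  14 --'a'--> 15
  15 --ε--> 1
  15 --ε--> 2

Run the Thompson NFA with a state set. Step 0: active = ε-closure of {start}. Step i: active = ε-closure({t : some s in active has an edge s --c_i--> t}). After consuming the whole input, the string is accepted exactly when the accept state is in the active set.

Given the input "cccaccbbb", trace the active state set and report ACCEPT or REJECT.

Answer: REJECT

Derivation:
S₀ = ε-closure({0}) = {0,2,4,8,10,12}
'c' @ 1: {3,5,6,9,11,14}
'c' @ 2: {}  — state set empty
rest 'caccbbb' ignored (set empty)
end set {} — state 1 not in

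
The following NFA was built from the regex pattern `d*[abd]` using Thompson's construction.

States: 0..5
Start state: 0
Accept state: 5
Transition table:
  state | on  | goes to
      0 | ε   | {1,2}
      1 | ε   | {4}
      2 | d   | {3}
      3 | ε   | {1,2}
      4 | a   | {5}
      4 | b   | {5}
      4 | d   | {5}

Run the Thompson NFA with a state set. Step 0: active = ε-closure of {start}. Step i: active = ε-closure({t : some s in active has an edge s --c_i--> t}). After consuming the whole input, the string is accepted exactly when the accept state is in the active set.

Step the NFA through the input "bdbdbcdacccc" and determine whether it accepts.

Answer: REJECT

Steps:
initial (ε-close {0}): {0,1,2,4}
'b' @ 1: {5}  ✓accept
'd' @ 2: {}  — state set empty
rest 'bdbcdacccc' ignored (set empty)
end set {} — state 5 not in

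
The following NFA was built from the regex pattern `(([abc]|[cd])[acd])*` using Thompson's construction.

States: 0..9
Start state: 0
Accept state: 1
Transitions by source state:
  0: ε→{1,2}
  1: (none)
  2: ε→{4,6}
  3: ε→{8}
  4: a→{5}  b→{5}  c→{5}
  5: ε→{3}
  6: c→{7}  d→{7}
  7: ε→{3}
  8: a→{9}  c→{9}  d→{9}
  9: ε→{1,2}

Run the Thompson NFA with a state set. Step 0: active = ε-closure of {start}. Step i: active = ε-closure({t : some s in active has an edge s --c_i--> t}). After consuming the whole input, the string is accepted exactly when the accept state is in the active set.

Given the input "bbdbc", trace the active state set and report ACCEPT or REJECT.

start: ε-closure({0}) = {0,1,2,4,6}
'b' @ 1: {3,5,8}
'b' @ 2: {}  — no active states
rest 'dbc' ignored (set empty)
final: {}; accept 1 not in set

Answer: REJECT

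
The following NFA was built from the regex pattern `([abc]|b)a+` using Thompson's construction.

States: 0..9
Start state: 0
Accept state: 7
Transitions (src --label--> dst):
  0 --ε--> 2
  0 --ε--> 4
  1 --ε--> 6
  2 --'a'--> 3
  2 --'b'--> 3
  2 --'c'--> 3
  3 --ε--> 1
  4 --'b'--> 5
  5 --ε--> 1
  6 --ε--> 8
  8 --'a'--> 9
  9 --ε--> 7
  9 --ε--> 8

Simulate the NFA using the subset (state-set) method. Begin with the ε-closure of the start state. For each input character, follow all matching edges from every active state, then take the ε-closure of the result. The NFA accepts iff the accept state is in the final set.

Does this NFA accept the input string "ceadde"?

Answer: REJECT

Steps:
initial (ε-close {0}): {0,2,4}
'c' @ 1: {1,3,6,8}
'e' @ 2: {}  — no active states
rest 'adde' ignored (set empty)
final: {}; accept 7 not in set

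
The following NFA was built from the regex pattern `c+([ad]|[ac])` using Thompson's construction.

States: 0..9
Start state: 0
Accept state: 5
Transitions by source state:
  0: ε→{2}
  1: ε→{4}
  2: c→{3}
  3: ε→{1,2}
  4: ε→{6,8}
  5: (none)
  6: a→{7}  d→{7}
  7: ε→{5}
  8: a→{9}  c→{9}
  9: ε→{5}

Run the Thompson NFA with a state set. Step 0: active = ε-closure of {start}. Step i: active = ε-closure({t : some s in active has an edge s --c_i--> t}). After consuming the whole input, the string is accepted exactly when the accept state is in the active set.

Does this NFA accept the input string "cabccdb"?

S₀ = ε-closure({0}) = {0,2}
'c' @ 1: {1,2,3,4,6,8}
'a' @ 2: {5,7,9}  (accept∈set)
'b' @ 3: {}  — no active states
rest 'ccdb' ignored (set empty)
end set {} — state 5 not in

Answer: REJECT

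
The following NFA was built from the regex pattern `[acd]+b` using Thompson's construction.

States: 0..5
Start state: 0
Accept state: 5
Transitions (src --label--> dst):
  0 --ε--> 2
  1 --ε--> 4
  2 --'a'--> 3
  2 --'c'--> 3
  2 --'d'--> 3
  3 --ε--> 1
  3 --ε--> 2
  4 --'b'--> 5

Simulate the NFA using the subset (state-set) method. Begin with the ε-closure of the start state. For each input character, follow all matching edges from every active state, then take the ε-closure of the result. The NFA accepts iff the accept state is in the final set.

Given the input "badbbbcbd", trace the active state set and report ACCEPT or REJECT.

initial (ε-close {0}): {0,2}
'b' @ 1: {}  — no active states
rest 'adbbbcbd' ignored (set empty)
final: {}; accept 5 not in set

Answer: REJECT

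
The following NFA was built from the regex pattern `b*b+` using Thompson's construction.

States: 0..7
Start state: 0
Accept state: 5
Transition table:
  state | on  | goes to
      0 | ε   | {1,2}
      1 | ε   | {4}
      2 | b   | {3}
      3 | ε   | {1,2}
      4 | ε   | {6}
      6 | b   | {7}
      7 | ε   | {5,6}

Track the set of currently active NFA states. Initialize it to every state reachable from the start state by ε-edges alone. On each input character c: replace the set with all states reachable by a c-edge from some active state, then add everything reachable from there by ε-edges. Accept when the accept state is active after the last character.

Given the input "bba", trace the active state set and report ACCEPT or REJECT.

initial (ε-close {0}): {0,1,2,4,6}
'b' @ 1: {1,2,3,4,5,6,7}  [accepting]
'b' @ 2: {1,2,3,4,5,6,7}  [accepting]
'a' @ 3: {}  — no active states
final: {}; accept 5 not in set

Answer: REJECT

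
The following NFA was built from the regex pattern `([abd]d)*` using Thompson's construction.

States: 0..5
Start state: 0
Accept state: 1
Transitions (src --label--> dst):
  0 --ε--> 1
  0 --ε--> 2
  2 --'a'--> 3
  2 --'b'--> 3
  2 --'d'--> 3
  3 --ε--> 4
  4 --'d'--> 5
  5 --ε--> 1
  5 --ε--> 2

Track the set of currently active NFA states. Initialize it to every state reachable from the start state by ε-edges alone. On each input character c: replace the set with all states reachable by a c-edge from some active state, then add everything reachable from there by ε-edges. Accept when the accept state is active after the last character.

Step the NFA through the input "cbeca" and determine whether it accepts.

S₀ = ε-closure({0}) = {0,1,2}
'c' @ 1: {}  — state set empty
rest 'beca' ignored (set empty)
after full input: {}  (accept=1 not in)

Answer: REJECT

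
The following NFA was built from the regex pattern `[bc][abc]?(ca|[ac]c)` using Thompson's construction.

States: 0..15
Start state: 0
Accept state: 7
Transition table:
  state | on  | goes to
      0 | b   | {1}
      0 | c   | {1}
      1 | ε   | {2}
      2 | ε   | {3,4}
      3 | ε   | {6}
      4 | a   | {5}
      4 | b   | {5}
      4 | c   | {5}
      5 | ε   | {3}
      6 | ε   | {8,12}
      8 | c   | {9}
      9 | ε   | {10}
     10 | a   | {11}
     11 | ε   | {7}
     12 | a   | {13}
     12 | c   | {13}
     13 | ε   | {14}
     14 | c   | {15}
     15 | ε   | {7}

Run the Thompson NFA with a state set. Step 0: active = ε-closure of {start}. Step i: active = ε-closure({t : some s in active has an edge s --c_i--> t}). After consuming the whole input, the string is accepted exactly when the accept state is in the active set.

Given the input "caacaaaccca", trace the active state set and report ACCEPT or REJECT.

initial (ε-close {0}): {0}
'c' @ 1: {1,2,3,4,6,8,12}
'a' @ 2: {3,5,6,8,12,13,14}
'a' @ 3: {13,14}
'c' @ 4: {7,15}  [accepting]
'a' @ 5: {}  — dead — no transitions
rest 'aaccca' ignored (set empty)
after full input: {}  (accept=7 not in)

Answer: REJECT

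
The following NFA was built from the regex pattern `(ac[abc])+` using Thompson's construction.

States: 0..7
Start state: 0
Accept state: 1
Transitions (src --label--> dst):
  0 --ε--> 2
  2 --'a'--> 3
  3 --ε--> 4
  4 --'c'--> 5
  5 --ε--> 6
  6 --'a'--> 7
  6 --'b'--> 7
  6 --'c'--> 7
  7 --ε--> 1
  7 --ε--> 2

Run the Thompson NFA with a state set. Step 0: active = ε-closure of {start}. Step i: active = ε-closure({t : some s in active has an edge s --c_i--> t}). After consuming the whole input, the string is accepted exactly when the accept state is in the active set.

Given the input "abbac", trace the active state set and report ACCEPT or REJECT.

Answer: REJECT

Trace:
initial (ε-close {0}): {0,2}
'a' @ 1: {3,4}
'b' @ 2: {}  — state set empty
rest 'bac' ignored (set empty)
after full input: {}  (accept=1 not in)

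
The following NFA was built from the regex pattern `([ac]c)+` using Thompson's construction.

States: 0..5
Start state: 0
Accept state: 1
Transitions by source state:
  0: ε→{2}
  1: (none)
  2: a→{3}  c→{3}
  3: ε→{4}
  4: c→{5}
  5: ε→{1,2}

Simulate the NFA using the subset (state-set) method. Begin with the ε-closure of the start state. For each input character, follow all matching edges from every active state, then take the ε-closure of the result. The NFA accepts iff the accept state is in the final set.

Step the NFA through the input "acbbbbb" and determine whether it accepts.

S₀ = ε-closure({0}) = {0,2}
'a' @ 1: {3,4}
'c' @ 2: {1,2,5}  ✓accept
'b' @ 3: {}  — state set empty
rest 'bbbb' ignored (set empty)
after full input: {}  (accept=1 not in)

Answer: REJECT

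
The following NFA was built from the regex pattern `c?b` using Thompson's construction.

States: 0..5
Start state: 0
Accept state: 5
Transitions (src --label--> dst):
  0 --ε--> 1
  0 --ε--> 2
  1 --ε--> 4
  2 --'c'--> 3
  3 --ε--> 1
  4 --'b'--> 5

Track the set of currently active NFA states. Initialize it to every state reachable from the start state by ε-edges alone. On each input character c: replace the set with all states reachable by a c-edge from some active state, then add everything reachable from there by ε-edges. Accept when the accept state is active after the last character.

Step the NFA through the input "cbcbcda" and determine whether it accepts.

S₀ = ε-closure({0}) = {0,1,2,4}
'c' @ 1: {1,3,4}
'b' @ 2: {5}  ✓accept
'c' @ 3: {}  — dead — no transitions
rest 'bcda' ignored (set empty)
final: {}; accept 5 not in set

Answer: REJECT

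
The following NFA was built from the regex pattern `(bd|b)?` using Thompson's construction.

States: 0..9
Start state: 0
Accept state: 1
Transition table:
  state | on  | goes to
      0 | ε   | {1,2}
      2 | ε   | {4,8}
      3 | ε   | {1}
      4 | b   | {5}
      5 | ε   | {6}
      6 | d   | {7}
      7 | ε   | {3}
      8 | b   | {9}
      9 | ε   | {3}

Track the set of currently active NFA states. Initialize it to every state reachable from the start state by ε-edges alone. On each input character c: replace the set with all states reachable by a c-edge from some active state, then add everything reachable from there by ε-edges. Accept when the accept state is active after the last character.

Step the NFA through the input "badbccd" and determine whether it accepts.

initial (ε-close {0}): {0,1,2,4,8}
'b' @ 1: {1,3,5,6,9}  (accept∈set)
'a' @ 2: {}  — dead — no transitions
rest 'dbccd' ignored (set empty)
end set {} — state 1 not in

Answer: REJECT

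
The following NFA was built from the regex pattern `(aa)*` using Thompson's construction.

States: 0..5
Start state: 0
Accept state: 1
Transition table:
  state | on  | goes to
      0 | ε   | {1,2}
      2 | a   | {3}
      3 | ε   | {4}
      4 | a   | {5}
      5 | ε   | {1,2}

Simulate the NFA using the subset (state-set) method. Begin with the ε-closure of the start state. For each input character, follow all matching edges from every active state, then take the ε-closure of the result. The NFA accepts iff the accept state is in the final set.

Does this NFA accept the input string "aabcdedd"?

Answer: REJECT

Derivation:
S₀ = ε-closure({0}) = {0,1,2}
'a' @ 1: {3,4}
'a' @ 2: {1,2,5}  (accept∈set)
'b' @ 3: {}  — dead — no transitions
rest 'cdedd' ignored (set empty)
final: {}; accept 1 not in set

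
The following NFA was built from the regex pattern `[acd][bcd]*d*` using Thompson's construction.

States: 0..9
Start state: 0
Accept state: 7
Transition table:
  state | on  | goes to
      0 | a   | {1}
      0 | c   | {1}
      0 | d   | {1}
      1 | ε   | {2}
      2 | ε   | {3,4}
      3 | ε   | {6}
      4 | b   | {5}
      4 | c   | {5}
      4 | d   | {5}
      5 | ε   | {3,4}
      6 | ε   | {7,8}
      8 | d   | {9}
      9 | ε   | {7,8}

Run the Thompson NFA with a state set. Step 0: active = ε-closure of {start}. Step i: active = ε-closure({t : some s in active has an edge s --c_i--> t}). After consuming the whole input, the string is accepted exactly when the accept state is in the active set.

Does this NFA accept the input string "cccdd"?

S₀ = ε-closure({0}) = {0}
'c' @ 1: {1,2,3,4,6,7,8}  [accepting]
'c' @ 2: {3,4,5,6,7,8}  [accepting]
'c' @ 3: {3,4,5,6,7,8}  [accepting]
'd' @ 4: {3,4,5,6,7,8,9}  [accepting]
'd' @ 5: {3,4,5,6,7,8,9}  [accepting]
final: {3,4,5,6,7,8,9}; accept 7 in set

Answer: ACCEPT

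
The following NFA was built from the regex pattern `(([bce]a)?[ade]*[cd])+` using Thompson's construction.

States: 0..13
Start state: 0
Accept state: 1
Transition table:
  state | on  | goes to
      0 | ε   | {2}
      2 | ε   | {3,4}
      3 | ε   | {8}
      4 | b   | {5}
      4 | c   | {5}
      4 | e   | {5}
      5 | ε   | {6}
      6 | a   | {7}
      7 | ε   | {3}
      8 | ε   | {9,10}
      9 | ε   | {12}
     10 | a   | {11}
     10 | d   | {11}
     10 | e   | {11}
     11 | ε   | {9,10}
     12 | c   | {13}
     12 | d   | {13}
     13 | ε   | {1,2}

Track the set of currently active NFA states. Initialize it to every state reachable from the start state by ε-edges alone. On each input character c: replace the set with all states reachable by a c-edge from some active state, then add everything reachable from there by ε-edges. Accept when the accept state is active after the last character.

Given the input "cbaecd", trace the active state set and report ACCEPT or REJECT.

S₀ = ε-closure({0}) = {0,2,3,4,8,9,10,12}
'c' @ 1: {1,2,3,4,5,6,8,9,10,12,13}  [accepting]
'b' @ 2: {5,6}
'a' @ 3: {3,7,8,9,10,12}
'e' @ 4: {9,10,11,12}
'c' @ 5: {1,2,3,4,8,9,10,12,13}  [accepting]
'd' @ 6: {1,2,3,4,8,9,10,11,12,13}  [accepting]
after full input: {1,2,3,4,8,9,10,11,12,13}  (accept=1 in)

Answer: ACCEPT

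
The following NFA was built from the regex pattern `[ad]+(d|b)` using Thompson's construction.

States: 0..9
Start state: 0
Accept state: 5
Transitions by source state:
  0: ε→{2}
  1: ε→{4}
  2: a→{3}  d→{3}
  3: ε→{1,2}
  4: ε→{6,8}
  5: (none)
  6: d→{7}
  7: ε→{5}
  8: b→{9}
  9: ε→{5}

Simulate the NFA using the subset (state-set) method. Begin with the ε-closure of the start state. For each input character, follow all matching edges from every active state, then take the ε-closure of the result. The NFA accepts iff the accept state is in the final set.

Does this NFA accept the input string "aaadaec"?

Answer: REJECT

Trace:
start: ε-closure({0}) = {0,2}
'a' @ 1: {1,2,3,4,6,8}
'a' @ 2: {1,2,3,4,6,8}
'a' @ 3: {1,2,3,4,6,8}
'd' @ 4: {1,2,3,4,5,6,7,8}  [accepting]
'a' @ 5: {1,2,3,4,6,8}
'e' @ 6: {}  — no active states
rest 'c' ignored (set empty)
end set {} — state 5 not in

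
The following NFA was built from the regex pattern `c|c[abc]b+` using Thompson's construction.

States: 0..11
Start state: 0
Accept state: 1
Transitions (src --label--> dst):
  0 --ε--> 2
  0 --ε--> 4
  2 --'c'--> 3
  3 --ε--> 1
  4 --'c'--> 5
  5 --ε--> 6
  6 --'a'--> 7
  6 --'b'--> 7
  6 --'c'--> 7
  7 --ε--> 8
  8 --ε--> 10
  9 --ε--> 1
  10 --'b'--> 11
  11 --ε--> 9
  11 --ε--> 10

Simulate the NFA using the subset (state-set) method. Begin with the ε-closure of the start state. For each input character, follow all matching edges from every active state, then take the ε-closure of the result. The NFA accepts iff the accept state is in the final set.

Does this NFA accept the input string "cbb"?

Answer: ACCEPT

Trace:
start: ε-closure({0}) = {0,2,4}
'c' @ 1: {1,3,5,6}  ✓accept
'b' @ 2: {7,8,10}
'b' @ 3: {1,9,10,11}  ✓accept
final: {1,9,10,11}; accept 1 in set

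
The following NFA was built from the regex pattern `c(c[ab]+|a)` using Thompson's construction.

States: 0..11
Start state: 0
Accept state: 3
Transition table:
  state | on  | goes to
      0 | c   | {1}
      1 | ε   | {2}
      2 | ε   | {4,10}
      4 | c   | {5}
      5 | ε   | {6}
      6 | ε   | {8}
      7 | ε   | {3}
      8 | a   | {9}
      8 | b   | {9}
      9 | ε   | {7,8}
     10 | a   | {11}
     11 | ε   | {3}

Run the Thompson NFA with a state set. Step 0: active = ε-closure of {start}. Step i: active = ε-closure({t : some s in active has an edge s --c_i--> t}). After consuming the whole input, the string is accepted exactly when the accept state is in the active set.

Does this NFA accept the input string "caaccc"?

S₀ = ε-closure({0}) = {0}
'c' @ 1: {1,2,4,10}
'a' @ 2: {3,11}  (accept∈set)
'a' @ 3: {}  — dead — no transitions
rest 'ccc' ignored (set empty)
end set {} — state 3 not in

Answer: REJECT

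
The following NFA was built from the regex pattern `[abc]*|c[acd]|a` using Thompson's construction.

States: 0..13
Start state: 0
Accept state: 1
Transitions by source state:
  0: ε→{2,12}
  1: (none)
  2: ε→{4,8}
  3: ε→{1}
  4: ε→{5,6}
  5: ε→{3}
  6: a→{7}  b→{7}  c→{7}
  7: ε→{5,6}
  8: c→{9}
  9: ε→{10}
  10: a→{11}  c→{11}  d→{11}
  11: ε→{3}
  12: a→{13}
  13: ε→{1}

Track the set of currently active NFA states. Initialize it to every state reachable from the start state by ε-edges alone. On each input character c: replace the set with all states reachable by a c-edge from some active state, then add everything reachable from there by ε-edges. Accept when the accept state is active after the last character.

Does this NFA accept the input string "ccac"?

initial (ε-close {0}): {0,1,2,3,4,5,6,8,12}
'c' @ 1: {1,3,5,6,7,9,10}  (accept∈set)
'c' @ 2: {1,3,5,6,7,11}  (accept∈set)
'a' @ 3: {1,3,5,6,7}  (accept∈set)
'c' @ 4: {1,3,5,6,7}  (accept∈set)
end set {1,3,5,6,7} — state 1 in

Answer: ACCEPT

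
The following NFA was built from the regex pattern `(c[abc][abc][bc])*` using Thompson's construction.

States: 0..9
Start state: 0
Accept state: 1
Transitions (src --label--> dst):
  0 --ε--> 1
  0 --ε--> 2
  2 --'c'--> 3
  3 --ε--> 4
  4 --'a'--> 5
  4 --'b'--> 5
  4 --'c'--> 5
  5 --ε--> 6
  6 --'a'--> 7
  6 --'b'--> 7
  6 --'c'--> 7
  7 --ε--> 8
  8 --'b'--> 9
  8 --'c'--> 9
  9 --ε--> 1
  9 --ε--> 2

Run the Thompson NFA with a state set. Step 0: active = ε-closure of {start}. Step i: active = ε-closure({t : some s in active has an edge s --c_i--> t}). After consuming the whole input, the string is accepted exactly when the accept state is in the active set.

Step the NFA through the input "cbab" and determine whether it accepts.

Answer: ACCEPT

Derivation:
start: ε-closure({0}) = {0,1,2}
'c' @ 1: {3,4}
'b' @ 2: {5,6}
'a' @ 3: {7,8}
'b' @ 4: {1,2,9}  (accept∈set)
final: {1,2,9}; accept 1 in set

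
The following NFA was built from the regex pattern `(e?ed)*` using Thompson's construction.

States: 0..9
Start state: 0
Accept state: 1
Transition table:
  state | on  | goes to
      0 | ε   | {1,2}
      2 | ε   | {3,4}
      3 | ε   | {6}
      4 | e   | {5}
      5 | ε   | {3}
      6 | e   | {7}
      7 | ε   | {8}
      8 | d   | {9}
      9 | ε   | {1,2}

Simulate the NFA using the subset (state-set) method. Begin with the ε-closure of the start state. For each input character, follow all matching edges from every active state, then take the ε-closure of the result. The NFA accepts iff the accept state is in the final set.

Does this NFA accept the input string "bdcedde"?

start: ε-closure({0}) = {0,1,2,3,4,6}
'b' @ 1: {}  — dead — no transitions
rest 'dcedde' ignored (set empty)
final: {}; accept 1 not in set

Answer: REJECT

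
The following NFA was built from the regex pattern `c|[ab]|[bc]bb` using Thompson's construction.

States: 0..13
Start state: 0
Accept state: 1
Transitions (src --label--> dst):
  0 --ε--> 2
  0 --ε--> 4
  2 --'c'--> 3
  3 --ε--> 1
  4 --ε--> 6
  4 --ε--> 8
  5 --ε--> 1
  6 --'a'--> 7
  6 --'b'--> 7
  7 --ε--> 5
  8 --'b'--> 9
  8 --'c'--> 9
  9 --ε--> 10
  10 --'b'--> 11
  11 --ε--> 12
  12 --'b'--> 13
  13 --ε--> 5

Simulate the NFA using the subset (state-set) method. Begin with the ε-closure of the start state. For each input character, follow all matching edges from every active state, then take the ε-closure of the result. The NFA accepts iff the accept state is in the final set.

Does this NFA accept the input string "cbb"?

Answer: ACCEPT

Steps:
S₀ = ε-closure({0}) = {0,2,4,6,8}
'c' @ 1: {1,3,9,10}  ✓accept
'b' @ 2: {11,12}
'b' @ 3: {1,5,13}  ✓accept
end set {1,5,13} — state 1 in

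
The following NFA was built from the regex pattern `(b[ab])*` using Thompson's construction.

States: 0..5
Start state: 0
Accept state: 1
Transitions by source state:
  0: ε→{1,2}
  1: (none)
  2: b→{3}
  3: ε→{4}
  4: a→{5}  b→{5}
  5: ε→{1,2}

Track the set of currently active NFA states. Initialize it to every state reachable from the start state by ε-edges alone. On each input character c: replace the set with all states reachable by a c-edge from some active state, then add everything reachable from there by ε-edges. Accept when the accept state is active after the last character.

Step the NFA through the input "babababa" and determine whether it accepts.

Answer: ACCEPT

Derivation:
initial (ε-close {0}): {0,1,2}
'b' @ 1: {3,4}
'a' @ 2: {1,2,5}  ✓accept
'b' @ 3: {3,4}
'a' @ 4: {1,2,5}  ✓accept
'b' @ 5: {3,4}
'a' @ 6: {1,2,5}  ✓accept
'b' @ 7: {3,4}
'a' @ 8: {1,2,5}  ✓accept
final: {1,2,5}; accept 1 in set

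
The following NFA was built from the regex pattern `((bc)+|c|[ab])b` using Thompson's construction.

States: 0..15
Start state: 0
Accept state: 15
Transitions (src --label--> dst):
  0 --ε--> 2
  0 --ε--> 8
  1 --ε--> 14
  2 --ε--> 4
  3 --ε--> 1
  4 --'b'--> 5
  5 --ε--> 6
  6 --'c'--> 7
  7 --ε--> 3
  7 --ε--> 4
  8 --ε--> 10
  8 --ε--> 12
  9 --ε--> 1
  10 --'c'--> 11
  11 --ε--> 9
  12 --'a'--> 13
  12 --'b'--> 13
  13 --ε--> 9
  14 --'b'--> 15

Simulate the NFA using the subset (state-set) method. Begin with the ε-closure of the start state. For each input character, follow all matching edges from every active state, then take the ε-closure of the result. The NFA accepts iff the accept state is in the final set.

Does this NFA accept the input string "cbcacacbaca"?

initial (ε-close {0}): {0,2,4,8,10,12}
'c' @ 1: {1,9,11,14}
'b' @ 2: {15}  ✓accept
'c' @ 3: {}  — no active states
rest 'acacbaca' ignored (set empty)
final: {}; accept 15 not in set

Answer: REJECT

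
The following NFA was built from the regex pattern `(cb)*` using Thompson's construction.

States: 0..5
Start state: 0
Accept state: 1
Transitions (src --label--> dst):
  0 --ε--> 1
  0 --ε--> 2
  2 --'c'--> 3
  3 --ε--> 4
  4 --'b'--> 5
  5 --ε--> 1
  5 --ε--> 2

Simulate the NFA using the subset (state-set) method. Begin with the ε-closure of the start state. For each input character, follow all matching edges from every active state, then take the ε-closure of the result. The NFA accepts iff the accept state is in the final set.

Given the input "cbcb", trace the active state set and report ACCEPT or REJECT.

start: ε-closure({0}) = {0,1,2}
'c' @ 1: {3,4}
'b' @ 2: {1,2,5}  ✓accept
'c' @ 3: {3,4}
'b' @ 4: {1,2,5}  ✓accept
end set {1,2,5} — state 1 in

Answer: ACCEPT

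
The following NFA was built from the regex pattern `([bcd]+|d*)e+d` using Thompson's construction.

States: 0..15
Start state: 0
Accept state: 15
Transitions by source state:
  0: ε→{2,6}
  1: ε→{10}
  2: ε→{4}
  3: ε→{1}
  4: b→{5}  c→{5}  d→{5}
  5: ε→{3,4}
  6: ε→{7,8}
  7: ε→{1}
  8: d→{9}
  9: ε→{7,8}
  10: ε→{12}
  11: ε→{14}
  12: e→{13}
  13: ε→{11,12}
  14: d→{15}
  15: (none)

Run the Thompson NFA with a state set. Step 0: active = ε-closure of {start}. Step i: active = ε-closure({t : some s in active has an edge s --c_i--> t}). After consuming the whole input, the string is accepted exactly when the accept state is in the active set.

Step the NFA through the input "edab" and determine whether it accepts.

Answer: REJECT

Trace:
S₀ = ε-closure({0}) = {0,1,2,4,6,7,8,10,12}
'e' @ 1: {11,12,13,14}
'd' @ 2: {15}  ✓accept
'a' @ 3: {}  — state set empty
rest 'b' ignored (set empty)
end set {} — state 15 not in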